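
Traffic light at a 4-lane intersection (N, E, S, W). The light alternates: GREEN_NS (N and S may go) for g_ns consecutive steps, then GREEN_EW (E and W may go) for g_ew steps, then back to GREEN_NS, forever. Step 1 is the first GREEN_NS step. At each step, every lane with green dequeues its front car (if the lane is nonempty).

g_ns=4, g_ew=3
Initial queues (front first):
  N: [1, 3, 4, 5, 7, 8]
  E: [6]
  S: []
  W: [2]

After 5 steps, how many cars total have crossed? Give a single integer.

Step 1 [NS]: N:car1-GO,E:wait,S:empty,W:wait | queues: N=5 E=1 S=0 W=1
Step 2 [NS]: N:car3-GO,E:wait,S:empty,W:wait | queues: N=4 E=1 S=0 W=1
Step 3 [NS]: N:car4-GO,E:wait,S:empty,W:wait | queues: N=3 E=1 S=0 W=1
Step 4 [NS]: N:car5-GO,E:wait,S:empty,W:wait | queues: N=2 E=1 S=0 W=1
Step 5 [EW]: N:wait,E:car6-GO,S:wait,W:car2-GO | queues: N=2 E=0 S=0 W=0
Cars crossed by step 5: 6

Answer: 6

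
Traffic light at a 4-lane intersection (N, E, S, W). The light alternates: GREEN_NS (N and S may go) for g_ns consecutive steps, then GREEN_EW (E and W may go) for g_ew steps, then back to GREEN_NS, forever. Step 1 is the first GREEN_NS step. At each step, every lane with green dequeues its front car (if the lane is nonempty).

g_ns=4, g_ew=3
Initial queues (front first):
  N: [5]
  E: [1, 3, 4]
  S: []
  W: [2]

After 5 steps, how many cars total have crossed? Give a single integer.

Step 1 [NS]: N:car5-GO,E:wait,S:empty,W:wait | queues: N=0 E=3 S=0 W=1
Step 2 [NS]: N:empty,E:wait,S:empty,W:wait | queues: N=0 E=3 S=0 W=1
Step 3 [NS]: N:empty,E:wait,S:empty,W:wait | queues: N=0 E=3 S=0 W=1
Step 4 [NS]: N:empty,E:wait,S:empty,W:wait | queues: N=0 E=3 S=0 W=1
Step 5 [EW]: N:wait,E:car1-GO,S:wait,W:car2-GO | queues: N=0 E=2 S=0 W=0
Cars crossed by step 5: 3

Answer: 3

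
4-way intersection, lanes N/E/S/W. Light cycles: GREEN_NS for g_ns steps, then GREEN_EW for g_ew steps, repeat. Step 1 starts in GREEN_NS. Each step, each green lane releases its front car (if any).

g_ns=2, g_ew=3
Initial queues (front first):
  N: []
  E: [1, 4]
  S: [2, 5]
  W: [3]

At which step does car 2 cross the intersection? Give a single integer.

Step 1 [NS]: N:empty,E:wait,S:car2-GO,W:wait | queues: N=0 E=2 S=1 W=1
Step 2 [NS]: N:empty,E:wait,S:car5-GO,W:wait | queues: N=0 E=2 S=0 W=1
Step 3 [EW]: N:wait,E:car1-GO,S:wait,W:car3-GO | queues: N=0 E=1 S=0 W=0
Step 4 [EW]: N:wait,E:car4-GO,S:wait,W:empty | queues: N=0 E=0 S=0 W=0
Car 2 crosses at step 1

1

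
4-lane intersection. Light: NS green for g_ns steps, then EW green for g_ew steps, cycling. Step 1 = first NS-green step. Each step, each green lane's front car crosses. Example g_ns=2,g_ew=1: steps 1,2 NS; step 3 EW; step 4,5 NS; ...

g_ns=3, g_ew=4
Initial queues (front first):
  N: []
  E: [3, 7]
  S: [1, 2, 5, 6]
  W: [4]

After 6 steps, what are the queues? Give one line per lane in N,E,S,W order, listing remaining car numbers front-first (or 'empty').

Step 1 [NS]: N:empty,E:wait,S:car1-GO,W:wait | queues: N=0 E=2 S=3 W=1
Step 2 [NS]: N:empty,E:wait,S:car2-GO,W:wait | queues: N=0 E=2 S=2 W=1
Step 3 [NS]: N:empty,E:wait,S:car5-GO,W:wait | queues: N=0 E=2 S=1 W=1
Step 4 [EW]: N:wait,E:car3-GO,S:wait,W:car4-GO | queues: N=0 E=1 S=1 W=0
Step 5 [EW]: N:wait,E:car7-GO,S:wait,W:empty | queues: N=0 E=0 S=1 W=0
Step 6 [EW]: N:wait,E:empty,S:wait,W:empty | queues: N=0 E=0 S=1 W=0

N: empty
E: empty
S: 6
W: empty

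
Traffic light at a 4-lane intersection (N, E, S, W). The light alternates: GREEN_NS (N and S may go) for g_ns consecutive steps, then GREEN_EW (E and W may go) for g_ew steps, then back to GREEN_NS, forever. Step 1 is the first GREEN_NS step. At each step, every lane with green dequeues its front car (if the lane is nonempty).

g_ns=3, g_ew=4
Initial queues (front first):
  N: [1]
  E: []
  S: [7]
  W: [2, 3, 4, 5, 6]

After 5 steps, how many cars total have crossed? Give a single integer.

Step 1 [NS]: N:car1-GO,E:wait,S:car7-GO,W:wait | queues: N=0 E=0 S=0 W=5
Step 2 [NS]: N:empty,E:wait,S:empty,W:wait | queues: N=0 E=0 S=0 W=5
Step 3 [NS]: N:empty,E:wait,S:empty,W:wait | queues: N=0 E=0 S=0 W=5
Step 4 [EW]: N:wait,E:empty,S:wait,W:car2-GO | queues: N=0 E=0 S=0 W=4
Step 5 [EW]: N:wait,E:empty,S:wait,W:car3-GO | queues: N=0 E=0 S=0 W=3
Cars crossed by step 5: 4

Answer: 4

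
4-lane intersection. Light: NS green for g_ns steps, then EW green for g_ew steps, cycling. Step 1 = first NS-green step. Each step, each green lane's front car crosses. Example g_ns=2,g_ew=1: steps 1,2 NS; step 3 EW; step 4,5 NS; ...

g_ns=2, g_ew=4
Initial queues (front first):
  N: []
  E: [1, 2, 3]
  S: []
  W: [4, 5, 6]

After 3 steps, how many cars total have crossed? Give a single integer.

Step 1 [NS]: N:empty,E:wait,S:empty,W:wait | queues: N=0 E=3 S=0 W=3
Step 2 [NS]: N:empty,E:wait,S:empty,W:wait | queues: N=0 E=3 S=0 W=3
Step 3 [EW]: N:wait,E:car1-GO,S:wait,W:car4-GO | queues: N=0 E=2 S=0 W=2
Cars crossed by step 3: 2

Answer: 2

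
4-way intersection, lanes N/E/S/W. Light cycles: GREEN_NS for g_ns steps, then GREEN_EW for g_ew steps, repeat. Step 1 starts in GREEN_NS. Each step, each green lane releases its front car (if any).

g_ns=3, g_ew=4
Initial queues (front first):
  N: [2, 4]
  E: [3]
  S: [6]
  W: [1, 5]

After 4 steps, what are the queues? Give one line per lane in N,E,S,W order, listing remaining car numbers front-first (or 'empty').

Step 1 [NS]: N:car2-GO,E:wait,S:car6-GO,W:wait | queues: N=1 E=1 S=0 W=2
Step 2 [NS]: N:car4-GO,E:wait,S:empty,W:wait | queues: N=0 E=1 S=0 W=2
Step 3 [NS]: N:empty,E:wait,S:empty,W:wait | queues: N=0 E=1 S=0 W=2
Step 4 [EW]: N:wait,E:car3-GO,S:wait,W:car1-GO | queues: N=0 E=0 S=0 W=1

N: empty
E: empty
S: empty
W: 5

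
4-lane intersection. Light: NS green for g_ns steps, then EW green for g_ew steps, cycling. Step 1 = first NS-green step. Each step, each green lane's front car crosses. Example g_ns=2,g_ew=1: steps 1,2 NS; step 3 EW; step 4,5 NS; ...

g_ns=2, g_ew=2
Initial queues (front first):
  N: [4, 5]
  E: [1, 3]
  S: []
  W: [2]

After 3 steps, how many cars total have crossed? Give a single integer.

Answer: 4

Derivation:
Step 1 [NS]: N:car4-GO,E:wait,S:empty,W:wait | queues: N=1 E=2 S=0 W=1
Step 2 [NS]: N:car5-GO,E:wait,S:empty,W:wait | queues: N=0 E=2 S=0 W=1
Step 3 [EW]: N:wait,E:car1-GO,S:wait,W:car2-GO | queues: N=0 E=1 S=0 W=0
Cars crossed by step 3: 4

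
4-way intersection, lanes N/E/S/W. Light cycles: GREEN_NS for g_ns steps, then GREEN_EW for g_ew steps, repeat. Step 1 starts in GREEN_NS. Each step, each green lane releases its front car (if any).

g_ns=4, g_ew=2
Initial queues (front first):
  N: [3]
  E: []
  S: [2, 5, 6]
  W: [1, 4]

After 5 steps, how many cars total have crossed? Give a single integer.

Answer: 5

Derivation:
Step 1 [NS]: N:car3-GO,E:wait,S:car2-GO,W:wait | queues: N=0 E=0 S=2 W=2
Step 2 [NS]: N:empty,E:wait,S:car5-GO,W:wait | queues: N=0 E=0 S=1 W=2
Step 3 [NS]: N:empty,E:wait,S:car6-GO,W:wait | queues: N=0 E=0 S=0 W=2
Step 4 [NS]: N:empty,E:wait,S:empty,W:wait | queues: N=0 E=0 S=0 W=2
Step 5 [EW]: N:wait,E:empty,S:wait,W:car1-GO | queues: N=0 E=0 S=0 W=1
Cars crossed by step 5: 5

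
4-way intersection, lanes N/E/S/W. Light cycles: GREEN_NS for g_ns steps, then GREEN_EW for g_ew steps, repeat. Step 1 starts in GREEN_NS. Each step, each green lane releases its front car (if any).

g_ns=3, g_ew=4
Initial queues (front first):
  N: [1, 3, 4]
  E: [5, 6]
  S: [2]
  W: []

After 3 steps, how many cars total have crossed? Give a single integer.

Answer: 4

Derivation:
Step 1 [NS]: N:car1-GO,E:wait,S:car2-GO,W:wait | queues: N=2 E=2 S=0 W=0
Step 2 [NS]: N:car3-GO,E:wait,S:empty,W:wait | queues: N=1 E=2 S=0 W=0
Step 3 [NS]: N:car4-GO,E:wait,S:empty,W:wait | queues: N=0 E=2 S=0 W=0
Cars crossed by step 3: 4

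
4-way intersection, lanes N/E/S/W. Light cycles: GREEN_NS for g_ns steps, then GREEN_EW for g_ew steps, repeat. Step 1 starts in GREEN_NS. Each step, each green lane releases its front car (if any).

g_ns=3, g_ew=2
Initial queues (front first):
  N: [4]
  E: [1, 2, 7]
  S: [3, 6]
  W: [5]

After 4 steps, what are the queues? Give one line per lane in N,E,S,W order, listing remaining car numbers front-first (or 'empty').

Step 1 [NS]: N:car4-GO,E:wait,S:car3-GO,W:wait | queues: N=0 E=3 S=1 W=1
Step 2 [NS]: N:empty,E:wait,S:car6-GO,W:wait | queues: N=0 E=3 S=0 W=1
Step 3 [NS]: N:empty,E:wait,S:empty,W:wait | queues: N=0 E=3 S=0 W=1
Step 4 [EW]: N:wait,E:car1-GO,S:wait,W:car5-GO | queues: N=0 E=2 S=0 W=0

N: empty
E: 2 7
S: empty
W: empty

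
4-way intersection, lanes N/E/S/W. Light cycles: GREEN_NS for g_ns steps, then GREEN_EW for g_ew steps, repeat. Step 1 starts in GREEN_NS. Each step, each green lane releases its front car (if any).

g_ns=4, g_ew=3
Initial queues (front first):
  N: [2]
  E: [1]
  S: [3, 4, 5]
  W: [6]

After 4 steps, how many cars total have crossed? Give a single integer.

Step 1 [NS]: N:car2-GO,E:wait,S:car3-GO,W:wait | queues: N=0 E=1 S=2 W=1
Step 2 [NS]: N:empty,E:wait,S:car4-GO,W:wait | queues: N=0 E=1 S=1 W=1
Step 3 [NS]: N:empty,E:wait,S:car5-GO,W:wait | queues: N=0 E=1 S=0 W=1
Step 4 [NS]: N:empty,E:wait,S:empty,W:wait | queues: N=0 E=1 S=0 W=1
Cars crossed by step 4: 4

Answer: 4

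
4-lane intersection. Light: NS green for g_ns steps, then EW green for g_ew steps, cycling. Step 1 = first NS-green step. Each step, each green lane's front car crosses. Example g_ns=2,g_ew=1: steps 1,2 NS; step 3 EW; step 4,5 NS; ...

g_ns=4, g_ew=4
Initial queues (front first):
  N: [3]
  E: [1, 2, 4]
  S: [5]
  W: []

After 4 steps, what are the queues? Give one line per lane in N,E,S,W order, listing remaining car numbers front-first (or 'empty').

Step 1 [NS]: N:car3-GO,E:wait,S:car5-GO,W:wait | queues: N=0 E=3 S=0 W=0
Step 2 [NS]: N:empty,E:wait,S:empty,W:wait | queues: N=0 E=3 S=0 W=0
Step 3 [NS]: N:empty,E:wait,S:empty,W:wait | queues: N=0 E=3 S=0 W=0
Step 4 [NS]: N:empty,E:wait,S:empty,W:wait | queues: N=0 E=3 S=0 W=0

N: empty
E: 1 2 4
S: empty
W: empty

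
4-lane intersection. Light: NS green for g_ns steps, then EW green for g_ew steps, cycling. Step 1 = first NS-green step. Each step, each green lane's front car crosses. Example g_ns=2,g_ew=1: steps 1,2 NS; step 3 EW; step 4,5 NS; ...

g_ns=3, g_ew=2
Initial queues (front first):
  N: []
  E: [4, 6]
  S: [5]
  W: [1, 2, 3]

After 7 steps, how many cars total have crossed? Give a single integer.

Step 1 [NS]: N:empty,E:wait,S:car5-GO,W:wait | queues: N=0 E=2 S=0 W=3
Step 2 [NS]: N:empty,E:wait,S:empty,W:wait | queues: N=0 E=2 S=0 W=3
Step 3 [NS]: N:empty,E:wait,S:empty,W:wait | queues: N=0 E=2 S=0 W=3
Step 4 [EW]: N:wait,E:car4-GO,S:wait,W:car1-GO | queues: N=0 E=1 S=0 W=2
Step 5 [EW]: N:wait,E:car6-GO,S:wait,W:car2-GO | queues: N=0 E=0 S=0 W=1
Step 6 [NS]: N:empty,E:wait,S:empty,W:wait | queues: N=0 E=0 S=0 W=1
Step 7 [NS]: N:empty,E:wait,S:empty,W:wait | queues: N=0 E=0 S=0 W=1
Cars crossed by step 7: 5

Answer: 5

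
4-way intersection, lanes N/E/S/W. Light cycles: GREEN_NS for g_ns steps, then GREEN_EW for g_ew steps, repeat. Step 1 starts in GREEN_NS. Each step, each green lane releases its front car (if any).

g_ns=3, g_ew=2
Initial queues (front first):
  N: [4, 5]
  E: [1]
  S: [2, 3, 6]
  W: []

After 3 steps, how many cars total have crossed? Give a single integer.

Answer: 5

Derivation:
Step 1 [NS]: N:car4-GO,E:wait,S:car2-GO,W:wait | queues: N=1 E=1 S=2 W=0
Step 2 [NS]: N:car5-GO,E:wait,S:car3-GO,W:wait | queues: N=0 E=1 S=1 W=0
Step 3 [NS]: N:empty,E:wait,S:car6-GO,W:wait | queues: N=0 E=1 S=0 W=0
Cars crossed by step 3: 5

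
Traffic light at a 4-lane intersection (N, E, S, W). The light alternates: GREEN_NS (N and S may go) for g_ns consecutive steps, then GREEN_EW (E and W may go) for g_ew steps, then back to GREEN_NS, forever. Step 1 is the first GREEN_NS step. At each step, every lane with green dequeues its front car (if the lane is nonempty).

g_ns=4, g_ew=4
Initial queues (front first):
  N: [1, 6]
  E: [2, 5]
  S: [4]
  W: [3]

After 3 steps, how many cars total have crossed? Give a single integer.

Step 1 [NS]: N:car1-GO,E:wait,S:car4-GO,W:wait | queues: N=1 E=2 S=0 W=1
Step 2 [NS]: N:car6-GO,E:wait,S:empty,W:wait | queues: N=0 E=2 S=0 W=1
Step 3 [NS]: N:empty,E:wait,S:empty,W:wait | queues: N=0 E=2 S=0 W=1
Cars crossed by step 3: 3

Answer: 3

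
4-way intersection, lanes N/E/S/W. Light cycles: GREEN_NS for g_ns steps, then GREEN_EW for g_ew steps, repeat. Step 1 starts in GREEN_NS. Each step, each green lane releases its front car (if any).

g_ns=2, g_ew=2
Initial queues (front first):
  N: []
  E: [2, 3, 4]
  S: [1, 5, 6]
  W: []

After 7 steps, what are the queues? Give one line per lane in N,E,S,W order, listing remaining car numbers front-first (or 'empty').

Step 1 [NS]: N:empty,E:wait,S:car1-GO,W:wait | queues: N=0 E=3 S=2 W=0
Step 2 [NS]: N:empty,E:wait,S:car5-GO,W:wait | queues: N=0 E=3 S=1 W=0
Step 3 [EW]: N:wait,E:car2-GO,S:wait,W:empty | queues: N=0 E=2 S=1 W=0
Step 4 [EW]: N:wait,E:car3-GO,S:wait,W:empty | queues: N=0 E=1 S=1 W=0
Step 5 [NS]: N:empty,E:wait,S:car6-GO,W:wait | queues: N=0 E=1 S=0 W=0
Step 6 [NS]: N:empty,E:wait,S:empty,W:wait | queues: N=0 E=1 S=0 W=0
Step 7 [EW]: N:wait,E:car4-GO,S:wait,W:empty | queues: N=0 E=0 S=0 W=0

N: empty
E: empty
S: empty
W: empty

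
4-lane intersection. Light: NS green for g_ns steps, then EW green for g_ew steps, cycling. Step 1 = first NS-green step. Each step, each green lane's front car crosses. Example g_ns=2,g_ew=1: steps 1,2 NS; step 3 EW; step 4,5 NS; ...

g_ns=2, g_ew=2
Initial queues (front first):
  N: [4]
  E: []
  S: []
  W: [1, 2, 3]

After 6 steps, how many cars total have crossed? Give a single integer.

Step 1 [NS]: N:car4-GO,E:wait,S:empty,W:wait | queues: N=0 E=0 S=0 W=3
Step 2 [NS]: N:empty,E:wait,S:empty,W:wait | queues: N=0 E=0 S=0 W=3
Step 3 [EW]: N:wait,E:empty,S:wait,W:car1-GO | queues: N=0 E=0 S=0 W=2
Step 4 [EW]: N:wait,E:empty,S:wait,W:car2-GO | queues: N=0 E=0 S=0 W=1
Step 5 [NS]: N:empty,E:wait,S:empty,W:wait | queues: N=0 E=0 S=0 W=1
Step 6 [NS]: N:empty,E:wait,S:empty,W:wait | queues: N=0 E=0 S=0 W=1
Cars crossed by step 6: 3

Answer: 3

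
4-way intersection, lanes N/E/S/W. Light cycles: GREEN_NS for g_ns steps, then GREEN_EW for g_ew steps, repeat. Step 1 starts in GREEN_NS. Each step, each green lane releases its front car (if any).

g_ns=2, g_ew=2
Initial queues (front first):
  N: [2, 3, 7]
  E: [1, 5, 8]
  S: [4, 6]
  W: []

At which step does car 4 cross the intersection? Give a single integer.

Step 1 [NS]: N:car2-GO,E:wait,S:car4-GO,W:wait | queues: N=2 E=3 S=1 W=0
Step 2 [NS]: N:car3-GO,E:wait,S:car6-GO,W:wait | queues: N=1 E=3 S=0 W=0
Step 3 [EW]: N:wait,E:car1-GO,S:wait,W:empty | queues: N=1 E=2 S=0 W=0
Step 4 [EW]: N:wait,E:car5-GO,S:wait,W:empty | queues: N=1 E=1 S=0 W=0
Step 5 [NS]: N:car7-GO,E:wait,S:empty,W:wait | queues: N=0 E=1 S=0 W=0
Step 6 [NS]: N:empty,E:wait,S:empty,W:wait | queues: N=0 E=1 S=0 W=0
Step 7 [EW]: N:wait,E:car8-GO,S:wait,W:empty | queues: N=0 E=0 S=0 W=0
Car 4 crosses at step 1

1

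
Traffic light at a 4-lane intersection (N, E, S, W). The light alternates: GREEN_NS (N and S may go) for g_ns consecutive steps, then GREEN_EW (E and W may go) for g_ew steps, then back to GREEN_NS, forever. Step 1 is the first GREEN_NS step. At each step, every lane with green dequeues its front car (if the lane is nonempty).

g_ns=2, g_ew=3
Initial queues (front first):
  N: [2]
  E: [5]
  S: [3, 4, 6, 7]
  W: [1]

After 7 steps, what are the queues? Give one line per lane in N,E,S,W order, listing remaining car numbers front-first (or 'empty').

Step 1 [NS]: N:car2-GO,E:wait,S:car3-GO,W:wait | queues: N=0 E=1 S=3 W=1
Step 2 [NS]: N:empty,E:wait,S:car4-GO,W:wait | queues: N=0 E=1 S=2 W=1
Step 3 [EW]: N:wait,E:car5-GO,S:wait,W:car1-GO | queues: N=0 E=0 S=2 W=0
Step 4 [EW]: N:wait,E:empty,S:wait,W:empty | queues: N=0 E=0 S=2 W=0
Step 5 [EW]: N:wait,E:empty,S:wait,W:empty | queues: N=0 E=0 S=2 W=0
Step 6 [NS]: N:empty,E:wait,S:car6-GO,W:wait | queues: N=0 E=0 S=1 W=0
Step 7 [NS]: N:empty,E:wait,S:car7-GO,W:wait | queues: N=0 E=0 S=0 W=0

N: empty
E: empty
S: empty
W: empty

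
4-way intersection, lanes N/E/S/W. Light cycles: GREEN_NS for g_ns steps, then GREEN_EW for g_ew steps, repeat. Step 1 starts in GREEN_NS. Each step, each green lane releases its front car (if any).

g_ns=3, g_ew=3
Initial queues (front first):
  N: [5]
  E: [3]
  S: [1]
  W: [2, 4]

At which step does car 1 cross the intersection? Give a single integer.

Step 1 [NS]: N:car5-GO,E:wait,S:car1-GO,W:wait | queues: N=0 E=1 S=0 W=2
Step 2 [NS]: N:empty,E:wait,S:empty,W:wait | queues: N=0 E=1 S=0 W=2
Step 3 [NS]: N:empty,E:wait,S:empty,W:wait | queues: N=0 E=1 S=0 W=2
Step 4 [EW]: N:wait,E:car3-GO,S:wait,W:car2-GO | queues: N=0 E=0 S=0 W=1
Step 5 [EW]: N:wait,E:empty,S:wait,W:car4-GO | queues: N=0 E=0 S=0 W=0
Car 1 crosses at step 1

1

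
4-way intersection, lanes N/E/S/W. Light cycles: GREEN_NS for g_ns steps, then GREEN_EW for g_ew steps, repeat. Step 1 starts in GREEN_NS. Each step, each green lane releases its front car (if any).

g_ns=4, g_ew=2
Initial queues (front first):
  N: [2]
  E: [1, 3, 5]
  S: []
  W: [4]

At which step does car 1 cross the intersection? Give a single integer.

Step 1 [NS]: N:car2-GO,E:wait,S:empty,W:wait | queues: N=0 E=3 S=0 W=1
Step 2 [NS]: N:empty,E:wait,S:empty,W:wait | queues: N=0 E=3 S=0 W=1
Step 3 [NS]: N:empty,E:wait,S:empty,W:wait | queues: N=0 E=3 S=0 W=1
Step 4 [NS]: N:empty,E:wait,S:empty,W:wait | queues: N=0 E=3 S=0 W=1
Step 5 [EW]: N:wait,E:car1-GO,S:wait,W:car4-GO | queues: N=0 E=2 S=0 W=0
Step 6 [EW]: N:wait,E:car3-GO,S:wait,W:empty | queues: N=0 E=1 S=0 W=0
Step 7 [NS]: N:empty,E:wait,S:empty,W:wait | queues: N=0 E=1 S=0 W=0
Step 8 [NS]: N:empty,E:wait,S:empty,W:wait | queues: N=0 E=1 S=0 W=0
Step 9 [NS]: N:empty,E:wait,S:empty,W:wait | queues: N=0 E=1 S=0 W=0
Step 10 [NS]: N:empty,E:wait,S:empty,W:wait | queues: N=0 E=1 S=0 W=0
Step 11 [EW]: N:wait,E:car5-GO,S:wait,W:empty | queues: N=0 E=0 S=0 W=0
Car 1 crosses at step 5

5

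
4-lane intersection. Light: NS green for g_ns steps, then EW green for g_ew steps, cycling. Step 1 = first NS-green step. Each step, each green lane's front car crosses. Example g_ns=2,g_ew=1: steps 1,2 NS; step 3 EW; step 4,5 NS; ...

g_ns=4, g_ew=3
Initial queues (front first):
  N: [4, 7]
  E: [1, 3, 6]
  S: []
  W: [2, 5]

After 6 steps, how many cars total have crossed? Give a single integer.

Answer: 6

Derivation:
Step 1 [NS]: N:car4-GO,E:wait,S:empty,W:wait | queues: N=1 E=3 S=0 W=2
Step 2 [NS]: N:car7-GO,E:wait,S:empty,W:wait | queues: N=0 E=3 S=0 W=2
Step 3 [NS]: N:empty,E:wait,S:empty,W:wait | queues: N=0 E=3 S=0 W=2
Step 4 [NS]: N:empty,E:wait,S:empty,W:wait | queues: N=0 E=3 S=0 W=2
Step 5 [EW]: N:wait,E:car1-GO,S:wait,W:car2-GO | queues: N=0 E=2 S=0 W=1
Step 6 [EW]: N:wait,E:car3-GO,S:wait,W:car5-GO | queues: N=0 E=1 S=0 W=0
Cars crossed by step 6: 6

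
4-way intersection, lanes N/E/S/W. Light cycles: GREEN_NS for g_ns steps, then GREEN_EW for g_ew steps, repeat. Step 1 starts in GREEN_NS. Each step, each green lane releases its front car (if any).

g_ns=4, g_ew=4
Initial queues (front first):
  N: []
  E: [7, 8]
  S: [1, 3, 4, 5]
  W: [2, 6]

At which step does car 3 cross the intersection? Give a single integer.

Step 1 [NS]: N:empty,E:wait,S:car1-GO,W:wait | queues: N=0 E=2 S=3 W=2
Step 2 [NS]: N:empty,E:wait,S:car3-GO,W:wait | queues: N=0 E=2 S=2 W=2
Step 3 [NS]: N:empty,E:wait,S:car4-GO,W:wait | queues: N=0 E=2 S=1 W=2
Step 4 [NS]: N:empty,E:wait,S:car5-GO,W:wait | queues: N=0 E=2 S=0 W=2
Step 5 [EW]: N:wait,E:car7-GO,S:wait,W:car2-GO | queues: N=0 E=1 S=0 W=1
Step 6 [EW]: N:wait,E:car8-GO,S:wait,W:car6-GO | queues: N=0 E=0 S=0 W=0
Car 3 crosses at step 2

2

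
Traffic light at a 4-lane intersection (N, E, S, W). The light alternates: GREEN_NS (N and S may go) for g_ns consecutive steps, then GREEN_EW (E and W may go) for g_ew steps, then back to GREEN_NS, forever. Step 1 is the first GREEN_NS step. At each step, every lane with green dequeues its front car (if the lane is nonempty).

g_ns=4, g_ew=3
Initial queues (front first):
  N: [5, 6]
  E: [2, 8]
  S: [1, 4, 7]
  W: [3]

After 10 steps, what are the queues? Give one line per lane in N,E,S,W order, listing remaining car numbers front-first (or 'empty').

Step 1 [NS]: N:car5-GO,E:wait,S:car1-GO,W:wait | queues: N=1 E=2 S=2 W=1
Step 2 [NS]: N:car6-GO,E:wait,S:car4-GO,W:wait | queues: N=0 E=2 S=1 W=1
Step 3 [NS]: N:empty,E:wait,S:car7-GO,W:wait | queues: N=0 E=2 S=0 W=1
Step 4 [NS]: N:empty,E:wait,S:empty,W:wait | queues: N=0 E=2 S=0 W=1
Step 5 [EW]: N:wait,E:car2-GO,S:wait,W:car3-GO | queues: N=0 E=1 S=0 W=0
Step 6 [EW]: N:wait,E:car8-GO,S:wait,W:empty | queues: N=0 E=0 S=0 W=0

N: empty
E: empty
S: empty
W: empty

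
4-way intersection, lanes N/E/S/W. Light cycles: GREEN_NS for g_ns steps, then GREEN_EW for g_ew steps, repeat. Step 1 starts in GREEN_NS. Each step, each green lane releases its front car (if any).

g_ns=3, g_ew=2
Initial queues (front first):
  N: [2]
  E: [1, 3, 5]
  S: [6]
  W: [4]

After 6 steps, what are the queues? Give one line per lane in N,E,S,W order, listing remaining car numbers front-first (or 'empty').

Step 1 [NS]: N:car2-GO,E:wait,S:car6-GO,W:wait | queues: N=0 E=3 S=0 W=1
Step 2 [NS]: N:empty,E:wait,S:empty,W:wait | queues: N=0 E=3 S=0 W=1
Step 3 [NS]: N:empty,E:wait,S:empty,W:wait | queues: N=0 E=3 S=0 W=1
Step 4 [EW]: N:wait,E:car1-GO,S:wait,W:car4-GO | queues: N=0 E=2 S=0 W=0
Step 5 [EW]: N:wait,E:car3-GO,S:wait,W:empty | queues: N=0 E=1 S=0 W=0
Step 6 [NS]: N:empty,E:wait,S:empty,W:wait | queues: N=0 E=1 S=0 W=0

N: empty
E: 5
S: empty
W: empty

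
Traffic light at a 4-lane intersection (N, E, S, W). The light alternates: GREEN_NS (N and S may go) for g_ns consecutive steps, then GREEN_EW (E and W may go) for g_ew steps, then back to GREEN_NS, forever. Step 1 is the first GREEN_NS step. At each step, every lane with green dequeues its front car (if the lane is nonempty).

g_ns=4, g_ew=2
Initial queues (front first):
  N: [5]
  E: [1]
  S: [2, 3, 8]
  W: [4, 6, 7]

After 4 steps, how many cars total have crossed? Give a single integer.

Answer: 4

Derivation:
Step 1 [NS]: N:car5-GO,E:wait,S:car2-GO,W:wait | queues: N=0 E=1 S=2 W=3
Step 2 [NS]: N:empty,E:wait,S:car3-GO,W:wait | queues: N=0 E=1 S=1 W=3
Step 3 [NS]: N:empty,E:wait,S:car8-GO,W:wait | queues: N=0 E=1 S=0 W=3
Step 4 [NS]: N:empty,E:wait,S:empty,W:wait | queues: N=0 E=1 S=0 W=3
Cars crossed by step 4: 4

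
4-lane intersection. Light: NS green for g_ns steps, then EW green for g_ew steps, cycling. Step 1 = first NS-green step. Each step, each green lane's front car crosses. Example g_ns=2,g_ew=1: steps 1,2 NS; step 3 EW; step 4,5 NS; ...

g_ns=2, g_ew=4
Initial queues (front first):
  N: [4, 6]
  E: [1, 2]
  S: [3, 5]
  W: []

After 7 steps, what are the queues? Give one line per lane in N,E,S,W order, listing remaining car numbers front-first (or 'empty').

Step 1 [NS]: N:car4-GO,E:wait,S:car3-GO,W:wait | queues: N=1 E=2 S=1 W=0
Step 2 [NS]: N:car6-GO,E:wait,S:car5-GO,W:wait | queues: N=0 E=2 S=0 W=0
Step 3 [EW]: N:wait,E:car1-GO,S:wait,W:empty | queues: N=0 E=1 S=0 W=0
Step 4 [EW]: N:wait,E:car2-GO,S:wait,W:empty | queues: N=0 E=0 S=0 W=0

N: empty
E: empty
S: empty
W: empty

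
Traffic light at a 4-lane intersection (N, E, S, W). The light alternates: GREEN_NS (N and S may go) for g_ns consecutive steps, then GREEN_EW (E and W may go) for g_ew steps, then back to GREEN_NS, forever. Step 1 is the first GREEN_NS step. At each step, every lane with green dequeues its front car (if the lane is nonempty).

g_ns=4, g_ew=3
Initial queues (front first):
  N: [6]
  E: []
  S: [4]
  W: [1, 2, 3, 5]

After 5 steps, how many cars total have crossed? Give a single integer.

Step 1 [NS]: N:car6-GO,E:wait,S:car4-GO,W:wait | queues: N=0 E=0 S=0 W=4
Step 2 [NS]: N:empty,E:wait,S:empty,W:wait | queues: N=0 E=0 S=0 W=4
Step 3 [NS]: N:empty,E:wait,S:empty,W:wait | queues: N=0 E=0 S=0 W=4
Step 4 [NS]: N:empty,E:wait,S:empty,W:wait | queues: N=0 E=0 S=0 W=4
Step 5 [EW]: N:wait,E:empty,S:wait,W:car1-GO | queues: N=0 E=0 S=0 W=3
Cars crossed by step 5: 3

Answer: 3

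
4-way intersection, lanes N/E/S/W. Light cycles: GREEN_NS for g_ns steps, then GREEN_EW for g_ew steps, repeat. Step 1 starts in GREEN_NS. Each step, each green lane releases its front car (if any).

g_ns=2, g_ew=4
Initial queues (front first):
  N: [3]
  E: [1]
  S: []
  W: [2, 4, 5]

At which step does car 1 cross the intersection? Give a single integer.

Step 1 [NS]: N:car3-GO,E:wait,S:empty,W:wait | queues: N=0 E=1 S=0 W=3
Step 2 [NS]: N:empty,E:wait,S:empty,W:wait | queues: N=0 E=1 S=0 W=3
Step 3 [EW]: N:wait,E:car1-GO,S:wait,W:car2-GO | queues: N=0 E=0 S=0 W=2
Step 4 [EW]: N:wait,E:empty,S:wait,W:car4-GO | queues: N=0 E=0 S=0 W=1
Step 5 [EW]: N:wait,E:empty,S:wait,W:car5-GO | queues: N=0 E=0 S=0 W=0
Car 1 crosses at step 3

3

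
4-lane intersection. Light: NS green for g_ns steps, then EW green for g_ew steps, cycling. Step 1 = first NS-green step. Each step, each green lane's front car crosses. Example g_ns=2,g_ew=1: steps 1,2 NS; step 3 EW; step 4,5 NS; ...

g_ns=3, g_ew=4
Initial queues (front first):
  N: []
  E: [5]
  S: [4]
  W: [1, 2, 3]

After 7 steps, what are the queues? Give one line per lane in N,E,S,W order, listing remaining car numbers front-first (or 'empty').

Step 1 [NS]: N:empty,E:wait,S:car4-GO,W:wait | queues: N=0 E=1 S=0 W=3
Step 2 [NS]: N:empty,E:wait,S:empty,W:wait | queues: N=0 E=1 S=0 W=3
Step 3 [NS]: N:empty,E:wait,S:empty,W:wait | queues: N=0 E=1 S=0 W=3
Step 4 [EW]: N:wait,E:car5-GO,S:wait,W:car1-GO | queues: N=0 E=0 S=0 W=2
Step 5 [EW]: N:wait,E:empty,S:wait,W:car2-GO | queues: N=0 E=0 S=0 W=1
Step 6 [EW]: N:wait,E:empty,S:wait,W:car3-GO | queues: N=0 E=0 S=0 W=0

N: empty
E: empty
S: empty
W: empty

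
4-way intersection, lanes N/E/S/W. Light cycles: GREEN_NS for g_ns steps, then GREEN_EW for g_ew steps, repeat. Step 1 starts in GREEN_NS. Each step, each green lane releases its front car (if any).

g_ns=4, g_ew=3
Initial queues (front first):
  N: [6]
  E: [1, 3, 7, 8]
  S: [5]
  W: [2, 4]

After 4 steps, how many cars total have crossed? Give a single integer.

Answer: 2

Derivation:
Step 1 [NS]: N:car6-GO,E:wait,S:car5-GO,W:wait | queues: N=0 E=4 S=0 W=2
Step 2 [NS]: N:empty,E:wait,S:empty,W:wait | queues: N=0 E=4 S=0 W=2
Step 3 [NS]: N:empty,E:wait,S:empty,W:wait | queues: N=0 E=4 S=0 W=2
Step 4 [NS]: N:empty,E:wait,S:empty,W:wait | queues: N=0 E=4 S=0 W=2
Cars crossed by step 4: 2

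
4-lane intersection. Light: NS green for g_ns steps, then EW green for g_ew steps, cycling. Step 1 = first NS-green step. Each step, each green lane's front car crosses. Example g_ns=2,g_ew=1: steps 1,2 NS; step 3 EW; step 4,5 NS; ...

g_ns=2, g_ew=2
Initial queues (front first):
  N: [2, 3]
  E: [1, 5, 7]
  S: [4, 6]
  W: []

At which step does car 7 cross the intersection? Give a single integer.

Step 1 [NS]: N:car2-GO,E:wait,S:car4-GO,W:wait | queues: N=1 E=3 S=1 W=0
Step 2 [NS]: N:car3-GO,E:wait,S:car6-GO,W:wait | queues: N=0 E=3 S=0 W=0
Step 3 [EW]: N:wait,E:car1-GO,S:wait,W:empty | queues: N=0 E=2 S=0 W=0
Step 4 [EW]: N:wait,E:car5-GO,S:wait,W:empty | queues: N=0 E=1 S=0 W=0
Step 5 [NS]: N:empty,E:wait,S:empty,W:wait | queues: N=0 E=1 S=0 W=0
Step 6 [NS]: N:empty,E:wait,S:empty,W:wait | queues: N=0 E=1 S=0 W=0
Step 7 [EW]: N:wait,E:car7-GO,S:wait,W:empty | queues: N=0 E=0 S=0 W=0
Car 7 crosses at step 7

7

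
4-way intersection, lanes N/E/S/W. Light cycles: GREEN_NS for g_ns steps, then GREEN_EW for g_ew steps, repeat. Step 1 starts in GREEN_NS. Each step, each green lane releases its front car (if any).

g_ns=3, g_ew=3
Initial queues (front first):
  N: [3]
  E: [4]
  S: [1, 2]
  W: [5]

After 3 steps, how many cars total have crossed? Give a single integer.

Step 1 [NS]: N:car3-GO,E:wait,S:car1-GO,W:wait | queues: N=0 E=1 S=1 W=1
Step 2 [NS]: N:empty,E:wait,S:car2-GO,W:wait | queues: N=0 E=1 S=0 W=1
Step 3 [NS]: N:empty,E:wait,S:empty,W:wait | queues: N=0 E=1 S=0 W=1
Cars crossed by step 3: 3

Answer: 3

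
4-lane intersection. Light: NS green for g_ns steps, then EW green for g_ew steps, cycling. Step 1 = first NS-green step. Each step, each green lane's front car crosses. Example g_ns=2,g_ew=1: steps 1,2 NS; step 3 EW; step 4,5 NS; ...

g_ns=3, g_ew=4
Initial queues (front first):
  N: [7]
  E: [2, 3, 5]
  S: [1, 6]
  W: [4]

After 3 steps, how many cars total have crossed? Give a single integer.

Answer: 3

Derivation:
Step 1 [NS]: N:car7-GO,E:wait,S:car1-GO,W:wait | queues: N=0 E=3 S=1 W=1
Step 2 [NS]: N:empty,E:wait,S:car6-GO,W:wait | queues: N=0 E=3 S=0 W=1
Step 3 [NS]: N:empty,E:wait,S:empty,W:wait | queues: N=0 E=3 S=0 W=1
Cars crossed by step 3: 3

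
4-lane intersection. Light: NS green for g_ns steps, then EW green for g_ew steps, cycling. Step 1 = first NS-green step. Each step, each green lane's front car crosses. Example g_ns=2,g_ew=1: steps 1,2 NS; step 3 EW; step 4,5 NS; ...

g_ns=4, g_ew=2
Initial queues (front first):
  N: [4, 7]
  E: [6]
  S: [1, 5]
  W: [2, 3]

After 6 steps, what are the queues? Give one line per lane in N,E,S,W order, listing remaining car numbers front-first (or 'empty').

Step 1 [NS]: N:car4-GO,E:wait,S:car1-GO,W:wait | queues: N=1 E=1 S=1 W=2
Step 2 [NS]: N:car7-GO,E:wait,S:car5-GO,W:wait | queues: N=0 E=1 S=0 W=2
Step 3 [NS]: N:empty,E:wait,S:empty,W:wait | queues: N=0 E=1 S=0 W=2
Step 4 [NS]: N:empty,E:wait,S:empty,W:wait | queues: N=0 E=1 S=0 W=2
Step 5 [EW]: N:wait,E:car6-GO,S:wait,W:car2-GO | queues: N=0 E=0 S=0 W=1
Step 6 [EW]: N:wait,E:empty,S:wait,W:car3-GO | queues: N=0 E=0 S=0 W=0

N: empty
E: empty
S: empty
W: empty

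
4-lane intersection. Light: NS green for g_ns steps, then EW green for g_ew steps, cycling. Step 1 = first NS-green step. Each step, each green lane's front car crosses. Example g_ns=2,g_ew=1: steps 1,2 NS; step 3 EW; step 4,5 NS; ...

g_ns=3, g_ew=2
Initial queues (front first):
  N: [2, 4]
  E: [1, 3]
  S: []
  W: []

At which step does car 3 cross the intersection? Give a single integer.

Step 1 [NS]: N:car2-GO,E:wait,S:empty,W:wait | queues: N=1 E=2 S=0 W=0
Step 2 [NS]: N:car4-GO,E:wait,S:empty,W:wait | queues: N=0 E=2 S=0 W=0
Step 3 [NS]: N:empty,E:wait,S:empty,W:wait | queues: N=0 E=2 S=0 W=0
Step 4 [EW]: N:wait,E:car1-GO,S:wait,W:empty | queues: N=0 E=1 S=0 W=0
Step 5 [EW]: N:wait,E:car3-GO,S:wait,W:empty | queues: N=0 E=0 S=0 W=0
Car 3 crosses at step 5

5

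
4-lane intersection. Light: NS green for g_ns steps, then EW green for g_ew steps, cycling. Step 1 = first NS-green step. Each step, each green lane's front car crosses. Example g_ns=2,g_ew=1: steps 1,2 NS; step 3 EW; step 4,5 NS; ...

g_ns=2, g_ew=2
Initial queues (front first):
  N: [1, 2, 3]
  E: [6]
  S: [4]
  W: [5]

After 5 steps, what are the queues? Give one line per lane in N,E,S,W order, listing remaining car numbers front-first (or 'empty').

Step 1 [NS]: N:car1-GO,E:wait,S:car4-GO,W:wait | queues: N=2 E=1 S=0 W=1
Step 2 [NS]: N:car2-GO,E:wait,S:empty,W:wait | queues: N=1 E=1 S=0 W=1
Step 3 [EW]: N:wait,E:car6-GO,S:wait,W:car5-GO | queues: N=1 E=0 S=0 W=0
Step 4 [EW]: N:wait,E:empty,S:wait,W:empty | queues: N=1 E=0 S=0 W=0
Step 5 [NS]: N:car3-GO,E:wait,S:empty,W:wait | queues: N=0 E=0 S=0 W=0

N: empty
E: empty
S: empty
W: empty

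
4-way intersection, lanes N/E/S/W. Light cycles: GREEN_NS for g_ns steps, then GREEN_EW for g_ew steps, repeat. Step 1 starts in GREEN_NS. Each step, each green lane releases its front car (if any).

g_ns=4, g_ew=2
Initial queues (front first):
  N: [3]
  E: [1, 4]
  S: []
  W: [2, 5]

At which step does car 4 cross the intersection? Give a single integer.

Step 1 [NS]: N:car3-GO,E:wait,S:empty,W:wait | queues: N=0 E=2 S=0 W=2
Step 2 [NS]: N:empty,E:wait,S:empty,W:wait | queues: N=0 E=2 S=0 W=2
Step 3 [NS]: N:empty,E:wait,S:empty,W:wait | queues: N=0 E=2 S=0 W=2
Step 4 [NS]: N:empty,E:wait,S:empty,W:wait | queues: N=0 E=2 S=0 W=2
Step 5 [EW]: N:wait,E:car1-GO,S:wait,W:car2-GO | queues: N=0 E=1 S=0 W=1
Step 6 [EW]: N:wait,E:car4-GO,S:wait,W:car5-GO | queues: N=0 E=0 S=0 W=0
Car 4 crosses at step 6

6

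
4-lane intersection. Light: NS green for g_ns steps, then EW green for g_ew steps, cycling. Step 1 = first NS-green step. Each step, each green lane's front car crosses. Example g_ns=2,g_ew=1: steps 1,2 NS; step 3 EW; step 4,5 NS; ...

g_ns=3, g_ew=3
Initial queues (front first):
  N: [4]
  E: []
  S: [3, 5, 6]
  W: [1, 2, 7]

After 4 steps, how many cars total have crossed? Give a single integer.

Answer: 5

Derivation:
Step 1 [NS]: N:car4-GO,E:wait,S:car3-GO,W:wait | queues: N=0 E=0 S=2 W=3
Step 2 [NS]: N:empty,E:wait,S:car5-GO,W:wait | queues: N=0 E=0 S=1 W=3
Step 3 [NS]: N:empty,E:wait,S:car6-GO,W:wait | queues: N=0 E=0 S=0 W=3
Step 4 [EW]: N:wait,E:empty,S:wait,W:car1-GO | queues: N=0 E=0 S=0 W=2
Cars crossed by step 4: 5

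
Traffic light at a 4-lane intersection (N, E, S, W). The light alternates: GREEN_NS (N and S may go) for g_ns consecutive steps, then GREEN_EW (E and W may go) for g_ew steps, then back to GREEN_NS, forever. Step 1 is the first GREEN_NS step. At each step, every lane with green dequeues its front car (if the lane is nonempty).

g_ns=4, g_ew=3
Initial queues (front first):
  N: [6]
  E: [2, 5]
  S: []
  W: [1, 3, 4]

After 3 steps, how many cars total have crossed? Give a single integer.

Step 1 [NS]: N:car6-GO,E:wait,S:empty,W:wait | queues: N=0 E=2 S=0 W=3
Step 2 [NS]: N:empty,E:wait,S:empty,W:wait | queues: N=0 E=2 S=0 W=3
Step 3 [NS]: N:empty,E:wait,S:empty,W:wait | queues: N=0 E=2 S=0 W=3
Cars crossed by step 3: 1

Answer: 1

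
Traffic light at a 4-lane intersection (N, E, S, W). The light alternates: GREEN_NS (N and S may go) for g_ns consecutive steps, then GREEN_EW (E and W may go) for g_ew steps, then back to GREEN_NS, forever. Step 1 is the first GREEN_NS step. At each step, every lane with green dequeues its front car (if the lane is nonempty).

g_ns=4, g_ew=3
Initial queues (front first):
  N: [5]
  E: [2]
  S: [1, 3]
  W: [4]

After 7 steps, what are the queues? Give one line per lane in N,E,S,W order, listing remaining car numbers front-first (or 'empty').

Step 1 [NS]: N:car5-GO,E:wait,S:car1-GO,W:wait | queues: N=0 E=1 S=1 W=1
Step 2 [NS]: N:empty,E:wait,S:car3-GO,W:wait | queues: N=0 E=1 S=0 W=1
Step 3 [NS]: N:empty,E:wait,S:empty,W:wait | queues: N=0 E=1 S=0 W=1
Step 4 [NS]: N:empty,E:wait,S:empty,W:wait | queues: N=0 E=1 S=0 W=1
Step 5 [EW]: N:wait,E:car2-GO,S:wait,W:car4-GO | queues: N=0 E=0 S=0 W=0

N: empty
E: empty
S: empty
W: empty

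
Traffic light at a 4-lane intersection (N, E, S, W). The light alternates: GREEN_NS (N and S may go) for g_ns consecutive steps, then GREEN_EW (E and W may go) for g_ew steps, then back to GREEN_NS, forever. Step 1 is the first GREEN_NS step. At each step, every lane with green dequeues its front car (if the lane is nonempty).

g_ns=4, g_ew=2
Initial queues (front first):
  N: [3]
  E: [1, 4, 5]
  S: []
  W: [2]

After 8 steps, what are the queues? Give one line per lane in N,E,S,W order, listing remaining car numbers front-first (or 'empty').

Step 1 [NS]: N:car3-GO,E:wait,S:empty,W:wait | queues: N=0 E=3 S=0 W=1
Step 2 [NS]: N:empty,E:wait,S:empty,W:wait | queues: N=0 E=3 S=0 W=1
Step 3 [NS]: N:empty,E:wait,S:empty,W:wait | queues: N=0 E=3 S=0 W=1
Step 4 [NS]: N:empty,E:wait,S:empty,W:wait | queues: N=0 E=3 S=0 W=1
Step 5 [EW]: N:wait,E:car1-GO,S:wait,W:car2-GO | queues: N=0 E=2 S=0 W=0
Step 6 [EW]: N:wait,E:car4-GO,S:wait,W:empty | queues: N=0 E=1 S=0 W=0
Step 7 [NS]: N:empty,E:wait,S:empty,W:wait | queues: N=0 E=1 S=0 W=0
Step 8 [NS]: N:empty,E:wait,S:empty,W:wait | queues: N=0 E=1 S=0 W=0

N: empty
E: 5
S: empty
W: empty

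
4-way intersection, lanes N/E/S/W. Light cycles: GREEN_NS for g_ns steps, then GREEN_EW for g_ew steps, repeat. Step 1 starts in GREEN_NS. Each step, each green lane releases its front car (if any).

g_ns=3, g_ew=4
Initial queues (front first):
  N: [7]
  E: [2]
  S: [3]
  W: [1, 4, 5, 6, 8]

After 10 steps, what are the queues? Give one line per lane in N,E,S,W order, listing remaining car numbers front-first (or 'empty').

Step 1 [NS]: N:car7-GO,E:wait,S:car3-GO,W:wait | queues: N=0 E=1 S=0 W=5
Step 2 [NS]: N:empty,E:wait,S:empty,W:wait | queues: N=0 E=1 S=0 W=5
Step 3 [NS]: N:empty,E:wait,S:empty,W:wait | queues: N=0 E=1 S=0 W=5
Step 4 [EW]: N:wait,E:car2-GO,S:wait,W:car1-GO | queues: N=0 E=0 S=0 W=4
Step 5 [EW]: N:wait,E:empty,S:wait,W:car4-GO | queues: N=0 E=0 S=0 W=3
Step 6 [EW]: N:wait,E:empty,S:wait,W:car5-GO | queues: N=0 E=0 S=0 W=2
Step 7 [EW]: N:wait,E:empty,S:wait,W:car6-GO | queues: N=0 E=0 S=0 W=1
Step 8 [NS]: N:empty,E:wait,S:empty,W:wait | queues: N=0 E=0 S=0 W=1
Step 9 [NS]: N:empty,E:wait,S:empty,W:wait | queues: N=0 E=0 S=0 W=1
Step 10 [NS]: N:empty,E:wait,S:empty,W:wait | queues: N=0 E=0 S=0 W=1

N: empty
E: empty
S: empty
W: 8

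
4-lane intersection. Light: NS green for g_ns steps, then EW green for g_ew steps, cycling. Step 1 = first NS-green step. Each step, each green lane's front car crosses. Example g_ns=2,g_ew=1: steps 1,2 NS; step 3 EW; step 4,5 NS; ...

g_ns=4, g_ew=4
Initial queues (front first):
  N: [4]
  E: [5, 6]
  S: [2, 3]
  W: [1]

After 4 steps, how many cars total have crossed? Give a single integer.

Step 1 [NS]: N:car4-GO,E:wait,S:car2-GO,W:wait | queues: N=0 E=2 S=1 W=1
Step 2 [NS]: N:empty,E:wait,S:car3-GO,W:wait | queues: N=0 E=2 S=0 W=1
Step 3 [NS]: N:empty,E:wait,S:empty,W:wait | queues: N=0 E=2 S=0 W=1
Step 4 [NS]: N:empty,E:wait,S:empty,W:wait | queues: N=0 E=2 S=0 W=1
Cars crossed by step 4: 3

Answer: 3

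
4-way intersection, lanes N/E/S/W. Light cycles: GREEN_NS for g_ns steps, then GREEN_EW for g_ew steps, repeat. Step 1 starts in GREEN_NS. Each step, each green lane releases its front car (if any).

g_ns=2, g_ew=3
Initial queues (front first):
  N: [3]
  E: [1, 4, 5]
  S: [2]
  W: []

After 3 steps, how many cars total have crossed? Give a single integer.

Answer: 3

Derivation:
Step 1 [NS]: N:car3-GO,E:wait,S:car2-GO,W:wait | queues: N=0 E=3 S=0 W=0
Step 2 [NS]: N:empty,E:wait,S:empty,W:wait | queues: N=0 E=3 S=0 W=0
Step 3 [EW]: N:wait,E:car1-GO,S:wait,W:empty | queues: N=0 E=2 S=0 W=0
Cars crossed by step 3: 3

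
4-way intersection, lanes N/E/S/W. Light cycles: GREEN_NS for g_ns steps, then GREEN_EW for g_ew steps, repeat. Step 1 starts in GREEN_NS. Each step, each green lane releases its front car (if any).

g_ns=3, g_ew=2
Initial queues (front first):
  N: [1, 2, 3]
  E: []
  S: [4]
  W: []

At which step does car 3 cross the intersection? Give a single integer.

Step 1 [NS]: N:car1-GO,E:wait,S:car4-GO,W:wait | queues: N=2 E=0 S=0 W=0
Step 2 [NS]: N:car2-GO,E:wait,S:empty,W:wait | queues: N=1 E=0 S=0 W=0
Step 3 [NS]: N:car3-GO,E:wait,S:empty,W:wait | queues: N=0 E=0 S=0 W=0
Car 3 crosses at step 3

3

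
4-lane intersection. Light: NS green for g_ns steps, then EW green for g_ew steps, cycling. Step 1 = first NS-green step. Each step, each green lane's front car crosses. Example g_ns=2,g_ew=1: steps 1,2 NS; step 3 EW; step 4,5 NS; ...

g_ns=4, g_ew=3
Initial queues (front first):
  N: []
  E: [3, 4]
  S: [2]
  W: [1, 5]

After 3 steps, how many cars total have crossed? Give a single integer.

Answer: 1

Derivation:
Step 1 [NS]: N:empty,E:wait,S:car2-GO,W:wait | queues: N=0 E=2 S=0 W=2
Step 2 [NS]: N:empty,E:wait,S:empty,W:wait | queues: N=0 E=2 S=0 W=2
Step 3 [NS]: N:empty,E:wait,S:empty,W:wait | queues: N=0 E=2 S=0 W=2
Cars crossed by step 3: 1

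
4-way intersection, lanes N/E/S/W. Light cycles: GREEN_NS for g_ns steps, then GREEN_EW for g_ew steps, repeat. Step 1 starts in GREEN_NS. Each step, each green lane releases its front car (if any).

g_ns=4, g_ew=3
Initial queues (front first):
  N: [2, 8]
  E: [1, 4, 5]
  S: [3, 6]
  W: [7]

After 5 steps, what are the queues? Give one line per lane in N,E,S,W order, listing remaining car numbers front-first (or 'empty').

Step 1 [NS]: N:car2-GO,E:wait,S:car3-GO,W:wait | queues: N=1 E=3 S=1 W=1
Step 2 [NS]: N:car8-GO,E:wait,S:car6-GO,W:wait | queues: N=0 E=3 S=0 W=1
Step 3 [NS]: N:empty,E:wait,S:empty,W:wait | queues: N=0 E=3 S=0 W=1
Step 4 [NS]: N:empty,E:wait,S:empty,W:wait | queues: N=0 E=3 S=0 W=1
Step 5 [EW]: N:wait,E:car1-GO,S:wait,W:car7-GO | queues: N=0 E=2 S=0 W=0

N: empty
E: 4 5
S: empty
W: empty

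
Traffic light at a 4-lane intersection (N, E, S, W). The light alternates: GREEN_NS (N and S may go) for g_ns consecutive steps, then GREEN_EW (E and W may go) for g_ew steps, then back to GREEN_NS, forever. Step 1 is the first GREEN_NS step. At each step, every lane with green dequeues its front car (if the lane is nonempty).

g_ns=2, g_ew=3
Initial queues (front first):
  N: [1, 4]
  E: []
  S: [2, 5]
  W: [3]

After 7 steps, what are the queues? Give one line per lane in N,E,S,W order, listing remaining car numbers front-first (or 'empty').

Step 1 [NS]: N:car1-GO,E:wait,S:car2-GO,W:wait | queues: N=1 E=0 S=1 W=1
Step 2 [NS]: N:car4-GO,E:wait,S:car5-GO,W:wait | queues: N=0 E=0 S=0 W=1
Step 3 [EW]: N:wait,E:empty,S:wait,W:car3-GO | queues: N=0 E=0 S=0 W=0

N: empty
E: empty
S: empty
W: empty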